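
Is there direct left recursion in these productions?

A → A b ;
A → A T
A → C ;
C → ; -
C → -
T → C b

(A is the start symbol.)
Direct left recursion occurs when N → N α for some non-terminal N (the right-hand side begins with the left-hand side itself).

A → A b ;: LEFT RECURSIVE (starts with A)
A → A T: LEFT RECURSIVE (starts with A)
A → C ;: starts with C
C → ; -: starts with ';'
C → -: starts with '-'
T → C b: starts with C

The grammar has direct left recursion on: A.

Answer: Yes, A is left-recursive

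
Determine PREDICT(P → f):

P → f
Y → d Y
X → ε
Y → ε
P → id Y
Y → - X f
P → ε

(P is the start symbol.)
{ 'f' }

PREDICT(P → f) = (FIRST(RHS) \ {ε}) ∪ (FOLLOW(P) if ε ∈ FIRST(RHS), i.e. RHS ⇒* ε)
FIRST(f) = { 'f' }
ε ∉ FIRST(f), so FOLLOW(P) is not added.
PREDICT(P → f) = { 'f' }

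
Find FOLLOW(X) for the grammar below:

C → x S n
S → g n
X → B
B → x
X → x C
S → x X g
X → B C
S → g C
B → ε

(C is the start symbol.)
To compute FOLLOW(X), find every occurrence of X on a right-hand side N → α X β: add FIRST(β) \ {ε}, and if β is empty or nullable also add FOLLOW(N). Iterate to a fixed point.

In S → x X g: X is followed by g, add FIRST(g) \ {ε} = { 'g' }

Taking the union: FOLLOW(X) = { 'g' }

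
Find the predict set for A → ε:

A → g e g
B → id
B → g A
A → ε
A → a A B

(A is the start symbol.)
PREDICT(A → ε) = (FIRST(RHS) \ {ε}) ∪ (FOLLOW(A) if ε ∈ FIRST(RHS), i.e. RHS ⇒* ε)
The right-hand side is ε (FIRST(ε) = { ε }), so the predict set is FOLLOW(A) = { $, 'g', 'id' }
PREDICT(A → ε) = { $, 'g', 'id' }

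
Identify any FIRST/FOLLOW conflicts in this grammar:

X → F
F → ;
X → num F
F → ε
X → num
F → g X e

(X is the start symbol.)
No FIRST/FOLLOW conflicts.

A FIRST/FOLLOW conflict occurs when a non-terminal N has a nullable alternative N → β (β ⇒* ε) and another alternative N → α with FIRST(α) ∩ FOLLOW(N) ≠ ∅: on such a lookahead the parser cannot decide between expanding α and letting N vanish via β.

Nullable non-terminals: F, X.
FIRST sets used below: FIRST(F) = { ';', 'g', ε }

F: nullable alternative(s) F → ε; FOLLOW(F) = { $, 'e' }
  F → ;: FIRST \ {ε} = { ';' } — disjoint from FOLLOW(F)
  F → ε: FIRST \ {ε} = { } — this is the only nullable alternative, skip
  F → g X e: FIRST \ {ε} = { 'g' } — disjoint from FOLLOW(F)

X: nullable alternative(s) X → F; FOLLOW(X) = { $, 'e' }
  X → F: FIRST \ {ε} = { ';', 'g' } — this is the only nullable alternative, skip
  X → num F: FIRST \ {ε} = { 'num' } — disjoint from FOLLOW(X)
  X → num: FIRST \ {ε} = { 'num' } — disjoint from FOLLOW(X)

No FIRST/FOLLOW conflicts found.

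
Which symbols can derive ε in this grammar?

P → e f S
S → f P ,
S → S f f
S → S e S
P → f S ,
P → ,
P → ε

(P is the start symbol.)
{ 'P' }

A non-terminal is nullable if it can derive ε (the empty string): either it has an ε-production, or it has a production whose right-hand side consists entirely of nullable non-terminals.

ε-productions: P → ε
So P is immediately nullable.
No further non-terminal can be added: every production for the remaining non-terminals contains a terminal or a non-nullable non-terminal.
Nullable = { 'P' }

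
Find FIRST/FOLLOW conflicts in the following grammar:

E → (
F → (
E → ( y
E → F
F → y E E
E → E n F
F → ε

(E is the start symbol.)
Nullable non-terminals: E, F.
FIRST sets used below: FIRST(F) = { '(', 'y', ε }, FIRST(E) = { '(', 'n', 'y', ε }

E: nullable alternative(s) E → F; FOLLOW(E) = { $, '(', 'n', 'y' }
  E → (: FIRST \ {ε} = { '(' } — overlaps FOLLOW(E) on { '(' }: CONFLICT
  E → ( y: FIRST \ {ε} = { '(' } — overlaps FOLLOW(E) on { '(' }: CONFLICT
  E → F: FIRST \ {ε} = { '(', 'y' } — this is the only nullable alternative, skip
  E → E n F: FIRST \ {ε} = { '(', 'n', 'y' } — overlaps FOLLOW(E) on { '(', 'n', 'y' }: CONFLICT

F: nullable alternative(s) F → ε; FOLLOW(F) = { $, '(', 'n', 'y' }
  F → (: FIRST \ {ε} = { '(' } — overlaps FOLLOW(F) on { '(' }: CONFLICT
  F → y E E: FIRST \ {ε} = { 'y' } — overlaps FOLLOW(F) on { 'y' }: CONFLICT
  F → ε: FIRST \ {ε} = { } — this is the only nullable alternative, skip

So the grammar has 5 FIRST/FOLLOW conflicts (marked CONFLICT above).

Answer: Yes. E → '(' with FOLLOW(E) on { '(' }; E → '(' y with FOLLOW(E) on { '(' }; E → E n F with FOLLOW(E) on { '(', 'n', 'y' }; F → '(' with FOLLOW(F) on { '(' }; F → y E E with FOLLOW(F) on { 'y' }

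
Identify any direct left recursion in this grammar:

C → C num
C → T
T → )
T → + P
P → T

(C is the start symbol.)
C → C num: LEFT RECURSIVE (starts with C)
C → T: starts with T
T → ): starts with ')'
T → + P: starts with '+'
P → T: starts with T

The grammar has direct left recursion on: C.

Answer: Yes, C is left-recursive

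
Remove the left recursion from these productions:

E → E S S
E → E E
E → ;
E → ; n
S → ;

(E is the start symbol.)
E → ; E'
E → ; n E'
E' → S S E'
E' → E E'
E' → ε
S → ;

E is directly left-recursive. The standard transformation for
  A → A α₁ | ... | A α_m | β₁ | ... | β_n
is
  A  → β₁ A' | ... | β_n A'
  A' → α₁ A' | ... | α_m A' | ε

E → ; becomes E → ; E'
E → ; n becomes E → ; n E'
E → E S S becomes E' → S S E'
E → E E becomes E' → E E'
Add E' → ε

Productions for other non-terminals are unchanged:
  S → ;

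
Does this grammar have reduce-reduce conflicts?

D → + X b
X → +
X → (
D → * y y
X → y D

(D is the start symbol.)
No reduce-reduce conflicts

A reduce-reduce conflict occurs when an LR(0) state has two complete items [A → α .] and [B → β .] — both call for a reduction, and with no lookahead the parser cannot choose between them.

Augment with D' → D and build the canonical LR(0) collection (I0 = CLOSURE({[D' → . D]}), then GOTO on every symbol after a dot until no new states appear). It has 12 states:
  I0: { [D → . * y y], [D → . + X b], [D' → . D] }  — shift
  I1: { [D → * . y y] }  — shift
  I2: { [D → + . X b], [X → . (], [X → . +], [X → . y D] }  — shift
  I3: { [D' → D .] }  — accept
  I4: { [X → ( .] }  — reduce
  I5: { [X → + .] }  — reduce
  I6: { [D → + X . b] }  — shift
  I7: { [D → . * y y], [D → . + X b], [X → y . D] }  — shift
  I8: { [X → y D .] }  — reduce
  I9: { [D → + X b .] }  — reduce
  I10: { [D → * y . y] }  — shift
  I11: { [D → * y y .] }  — reduce

No state contains more than one complete item.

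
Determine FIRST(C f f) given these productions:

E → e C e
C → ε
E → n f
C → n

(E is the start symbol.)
{ 'f', 'n' }

FIRST sets of the non-terminals involved (from the grammar, by fixed-point iteration):
  FIRST(C) = { 'n', ε }

To compute FIRST(C f f), process the symbols left to right:
Symbol C is a non-terminal. Add FIRST(C) \ {ε} = { 'n' }
C is nullable (ε ∈ FIRST(C)), continue to the next symbol.
Symbol f is a terminal. Add 'f' and stop.
FIRST(C f f) = { 'f', 'n' }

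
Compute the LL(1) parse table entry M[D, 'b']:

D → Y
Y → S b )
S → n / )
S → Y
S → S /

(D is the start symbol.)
Empty (error entry)

To find M[D, 'b'], we find productions for D where 'b' is in the predict set (PREDICT(N → α) = (FIRST(α) \ {ε}) ∪ (FOLLOW(N) if α ⇒* ε)).

Relevant sets:
  FIRST(Y) = { 'n' }

D → Y: PREDICT = { 'n' }

M[D, 'b'] is empty (no production applies)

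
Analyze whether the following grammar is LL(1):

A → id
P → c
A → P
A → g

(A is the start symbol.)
Yes, the grammar is LL(1).

A grammar is LL(1) if for each non-terminal N with multiple productions, the predict sets of those productions are pairwise disjoint, where PREDICT(N → α) = (FIRST(α) \ {ε}) ∪ (FOLLOW(N) if α ⇒* ε).

Relevant sets:
  FIRST(P) = { 'c' }

For A:
  PREDICT(A → id) = { 'id' }
  PREDICT(A → P) = { 'c' }
  PREDICT(A → g) = { 'g' }
P has a single production, so nothing to check there.

All predict sets are disjoint. The grammar IS LL(1).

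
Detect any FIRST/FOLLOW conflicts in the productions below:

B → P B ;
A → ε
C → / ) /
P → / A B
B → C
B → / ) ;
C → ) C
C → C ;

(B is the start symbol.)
No FIRST/FOLLOW conflicts.

Nullable non-terminals: A.
A has a nullable alternative but only one production, so nothing to check.

B, C, P have no nullable alternative, so no FIRST/FOLLOW check is needed there.

No FIRST/FOLLOW conflicts found.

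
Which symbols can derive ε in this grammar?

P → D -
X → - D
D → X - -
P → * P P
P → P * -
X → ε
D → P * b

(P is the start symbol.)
{ 'X' }

A non-terminal is nullable if it can derive ε (the empty string): either it has an ε-production, or it has a production whose right-hand side consists entirely of nullable non-terminals.

ε-productions: X → ε
So X is immediately nullable.
No further non-terminal can be added: every production for the remaining non-terminals contains a terminal or a non-nullable non-terminal.
Nullable = { 'X' }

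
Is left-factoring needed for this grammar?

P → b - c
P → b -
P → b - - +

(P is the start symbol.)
Yes, P has productions with common prefix 'b -'

Left-factoring is needed when two productions for the same non-terminal
share a common prefix on the right-hand side.

Productions for P:
  P → b - c
  P → b -
  P → b - - +

Found common prefix 'b -' in productions for P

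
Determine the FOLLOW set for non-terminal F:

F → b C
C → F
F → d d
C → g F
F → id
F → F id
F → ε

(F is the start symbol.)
{ $, 'id' }

To compute FOLLOW(F), find every occurrence of F on a right-hand side N → α F β: add FIRST(β) \ {ε}, and if β is empty or nullable also add FOLLOW(N). Iterate to a fixed point.

F is the start symbol, so $ ∈ FOLLOW(F).
In C → F: F is at the end, add FOLLOW(C)
In C → g F: F is at the end, add FOLLOW(C)
In F → F id: F is followed by id, add FIRST(id) \ {ε} = { 'id' }

The FOLLOW sets referred to above (computed the same way, to a fixed point):
  FOLLOW(C) = { $, 'id' }

Taking the union: FOLLOW(F) = { $, 'id' }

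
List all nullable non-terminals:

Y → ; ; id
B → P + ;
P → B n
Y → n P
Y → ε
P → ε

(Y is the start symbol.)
{ 'P', 'Y' }

ε-productions: Y → ε, P → ε
So Y, P are immediately nullable.
No further non-terminal can be added: every production for the remaining non-terminals contains a terminal or a non-nullable non-terminal.
Nullable = { 'P', 'Y' }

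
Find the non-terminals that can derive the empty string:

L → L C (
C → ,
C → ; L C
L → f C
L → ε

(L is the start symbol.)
{ 'L' }

ε-productions: L → ε
So L is immediately nullable.
No further non-terminal can be added: every production for the remaining non-terminals contains a terminal or a non-nullable non-terminal.
Nullable = { 'L' }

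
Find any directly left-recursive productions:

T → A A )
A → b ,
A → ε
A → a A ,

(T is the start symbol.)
Direct left recursion occurs when N → N α for some non-terminal N (the right-hand side begins with the left-hand side itself).

T → A A ): starts with A
A → b ,: starts with b
A → ε: starts with ε
A → a A ,: starts with a

No direct left recursion found.

Answer: No direct left recursion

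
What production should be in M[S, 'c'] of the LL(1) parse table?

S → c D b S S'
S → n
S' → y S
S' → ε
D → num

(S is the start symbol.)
To find M[S, 'c'], we find productions for S where 'c' is in the predict set (PREDICT(N → α) = (FIRST(α) \ {ε}) ∪ (FOLLOW(N) if α ⇒* ε)).

S → c D b S S': PREDICT = { 'c' }
  'c' is in predict set, so this production goes in M[S, 'c']
S → n: PREDICT = { 'n' }

M[S, 'c'] = S → c D b S S'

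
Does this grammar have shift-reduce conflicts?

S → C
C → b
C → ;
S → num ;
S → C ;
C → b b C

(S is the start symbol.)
A shift-reduce conflict occurs when an LR(0) state has both:
  - a complete (reduce) item [A → α .] (dot at the end), and
  - a shift item [B → β . c γ] (dot before a terminal).

Augment with S' → S and build the canonical LR(0) collection (I0 = CLOSURE({[S' → . S]}), then GOTO on every symbol after a dot until no new states appear). It has 10 states:
  I0: { [C → . ;], [C → . b b C], [C → . b], [S → . C ;], [S → . C], [S → . num ;], [S' → . S] }  — shift
  I1: { [C → ; .] }  — reduce
  I2: { [S → C . ;], [S → C .] }  — shift, reduce
  I3: { [S' → S .] }  — accept
  I4: { [C → b . b C], [C → b .] }  — shift, reduce
  I5: { [S → num . ;] }  — shift
  I6: { [S → num ; .] }  — reduce
  I7: { [C → . ;], [C → . b b C], [C → . b], [C → b b . C] }  — shift
  I8: { [C → b b C .] }  — reduce
  I9: { [S → C ; .] }  — reduce

I2 contains reduce item [S → C .] and shift item [S → C . ;] — shift-reduce conflict.
I4 contains reduce item [C → b .] and shift item [C → b . b C] — shift-reduce conflict.

Answer: Yes — I2: [S → C .] vs [S → C . ;]; I4: [C → b .] vs [C → b . b C]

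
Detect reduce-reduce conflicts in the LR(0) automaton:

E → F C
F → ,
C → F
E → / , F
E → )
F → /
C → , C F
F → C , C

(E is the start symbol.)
Yes — I13: [C → F .] vs [E → / , F .]; I16: [C → , C F .] vs [C → F .]

Augment with E' → E and build the canonical LR(0) collection (I0 = CLOSURE({[E' → . E]}), then GOTO on every symbol after a dot until no new states appear). It has 18 states:
  I0: { [C → . , C F], [C → . F], [E → . )], [E → . / , F], [E → . F C], [E' → . E], [F → . ,], [F → . /], [F → . C , C] }  — shift
  I1: { [E → ) .] }  — reduce
  I2: { [C → , . C F], [C → . , C F], [C → . F], [F → , .], [F → . ,], [F → . /], [F → . C , C] }  — shift, reduce
  I3: { [E → / . , F], [F → / .] }  — shift, reduce
  I4: { [F → C . , C] }  — shift
  I5: { [E' → E .] }  — accept
  I6: { [C → . , C F], [C → . F], [C → F .], [E → F . C], [F → . ,], [F → . /], [F → . C , C] }  — shift, reduce
  I7: { [F → / .] }  — reduce
  I8: { [E → F C .], [F → C . , C] }  — shift, reduce
  I9: { [C → F .] }  — reduce
  I10: { [C → . , C F], [C → . F], [F → . ,], [F → . /], [F → . C , C], [F → C , . C] }  — shift
  I11: { [F → C , C .], [F → C . , C] }  — shift, reduce
  I12: { [C → . , C F], [C → . F], [E → / , . F], [F → . ,], [F → . /], [F → . C , C] }  — shift
  I13: { [C → F .], [E → / , F .] }  — 2 reduces
  I14: { [C → , C . F], [C → . , C F], [C → . F], [F → . ,], [F → . /], [F → . C , C], [F → C . , C] }  — shift
  I15: { [C → , . C F], [C → . , C F], [C → . F], [F → , .], [F → . ,], [F → . /], [F → . C , C], [F → C , . C] }  — shift, reduce
  I16: { [C → , C F .], [C → F .] }  — 2 reduces
  I17: { [C → , C . F], [C → . , C F], [C → . F], [F → . ,], [F → . /], [F → . C , C], [F → C , C .], [F → C . , C] }  — shift, reduce

I13 contains complete items [C → F .], [E → / , F .] — reduce-reduce conflict.
I16 contains complete items [C → , C F .], [C → F .] — reduce-reduce conflict.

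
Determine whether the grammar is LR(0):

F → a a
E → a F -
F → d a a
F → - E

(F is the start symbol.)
Yes, the grammar is LR(0)

Augment with F' → F and build the canonical LR(0) collection (I0 = CLOSURE({[F' → . F]}), then GOTO on every symbol after a dot until no new states appear). It has 12 states:
  I0: { [F → . - E], [F → . a a], [F → . d a a], [F' → . F] }  — shift
  I1: { [E → . a F -], [F → - . E] }  — shift
  I2: { [F' → F .] }  — accept
  I3: { [F → a . a] }  — shift
  I4: { [F → d . a a] }  — shift
  I5: { [F → d a . a] }  — shift
  I6: { [F → d a a .] }  — reduce
  I7: { [F → a a .] }  — reduce
  I8: { [F → - E .] }  — reduce
  I9: { [E → a . F -], [F → . - E], [F → . a a], [F → . d a a] }  — shift
  I10: { [E → a F . -] }  — shift
  I11: { [E → a F - .] }  — reduce

Every state is either a pure shift/goto state or contains exactly one complete item and nothing to shift — no conflicts. The grammar is LR(0).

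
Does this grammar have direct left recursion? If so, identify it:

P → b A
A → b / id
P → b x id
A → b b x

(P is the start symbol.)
Direct left recursion occurs when N → N α for some non-terminal N (the right-hand side begins with the left-hand side itself).

P → b A: starts with b
A → b / id: starts with b
P → b x id: starts with b
A → b b x: starts with b

No direct left recursion found.

Answer: No direct left recursion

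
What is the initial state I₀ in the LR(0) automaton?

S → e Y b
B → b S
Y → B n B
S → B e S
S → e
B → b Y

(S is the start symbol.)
{ [B → . b S], [B → . b Y], [S → . B e S], [S → . e Y b], [S → . e], [S' → . S] }

First, augment the grammar with S' → S
I₀ = CLOSURE({ [S' → . S] }):
  [S' → . S] has the dot before S: add [S → . e Y b], [S → . B e S], [S → . e]
  [S → . B e S] has the dot before B: add [B → . b S], [B → . b Y]
No further items can be added.

I₀ = { [B → . b S], [B → . b Y], [S → . B e S], [S → . e Y b], [S → . e], [S' → . S] }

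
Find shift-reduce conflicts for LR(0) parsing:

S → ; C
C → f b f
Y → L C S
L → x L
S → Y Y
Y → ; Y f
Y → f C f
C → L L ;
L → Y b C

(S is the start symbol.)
A shift-reduce conflict occurs when an LR(0) state has both:
  - a complete (reduce) item [A → α .] (dot at the end), and
  - a shift item [B → β . c γ] (dot before a terminal).

Augment with S' → S and build the canonical LR(0) collection (I0 = CLOSURE({[S' → . S]}), then GOTO on every symbol after a dot until no new states appear). It has 26 states:
  I0: { [L → . Y b C], [L → . x L], [S → . ; C], [S → . Y Y], [S' → . S], [Y → . ; Y f], [Y → . L C S], [Y → . f C f] }  — shift
  I1: { [C → . L L ;], [C → . f b f], [L → . Y b C], [L → . x L], [S → ; . C], [Y → . ; Y f], [Y → . L C S], [Y → . f C f], [Y → ; . Y f] }  — shift
  I2: { [C → . L L ;], [C → . f b f], [L → . Y b C], [L → . x L], [Y → . ; Y f], [Y → . L C S], [Y → . f C f], [Y → L . C S] }  — shift
  I3: { [S' → S .] }  — accept
  I4: { [L → . Y b C], [L → . x L], [L → Y . b C], [S → Y . Y], [Y → . ; Y f], [Y → . L C S], [Y → . f C f] }  — shift
  I5: { [C → . L L ;], [C → . f b f], [L → . Y b C], [L → . x L], [Y → . ; Y f], [Y → . L C S], [Y → . f C f], [Y → f . C f] }  — shift
  I6: { [L → . Y b C], [L → . x L], [L → x . L], [Y → . ; Y f], [Y → . L C S], [Y → . f C f] }  — shift
  I7: { [L → . Y b C], [L → . x L], [Y → . ; Y f], [Y → . L C S], [Y → . f C f], [Y → ; . Y f] }  — shift
  I8: { [C → . L L ;], [C → . f b f], [L → . Y b C], [L → . x L], [L → x L .], [Y → . ; Y f], [Y → . L C S], [Y → . f C f], [Y → L . C S] }  — shift, reduce
  I9: { [L → Y . b C] }  — shift
  I10: { [C → . L L ;], [C → . f b f], [L → . Y b C], [L → . x L], [L → Y b . C], [Y → . ; Y f], [Y → . L C S], [Y → . f C f] }  — shift
  I11: { [L → Y b C .] }  — reduce
  I12: { [C → . L L ;], [C → . f b f], [C → L . L ;], [L → . Y b C], [L → . x L], [Y → . ; Y f], [Y → . L C S], [Y → . f C f], [Y → L . C S] }  — shift
  I13: { [C → . L L ;], [C → . f b f], [C → f . b f], [L → . Y b C], [L → . x L], [Y → . ; Y f], [Y → . L C S], [Y → . f C f], [Y → f . C f] }  — shift
  I14: { [Y → f C . f] }  — shift
  I15: { [C → f b . f] }  — shift
  I16: { [C → f b f .] }  — reduce
  I17: { [Y → f C f .] }  — reduce
  I18: { [L → . Y b C], [L → . x L], [S → . ; C], [S → . Y Y], [Y → . ; Y f], [Y → . L C S], [Y → . f C f], [Y → L C . S] }  — shift
  I19: { [C → . L L ;], [C → . f b f], [C → L . L ;], [C → L L . ;], [L → . Y b C], [L → . x L], [Y → . ; Y f], [Y → . L C S], [Y → . f C f], [Y → L . C S] }  — shift
  I20: { [C → L L ; .], [L → . Y b C], [L → . x L], [Y → . ; Y f], [Y → . L C S], [Y → . f C f], [Y → ; . Y f] }  — shift, reduce
  I21: { [L → Y . b C], [Y → ; Y . f] }  — shift
  I22: { [Y → ; Y f .] }  — reduce
  I23: { [Y → L C S .] }  — reduce
  I24: { [L → Y . b C], [S → Y Y .] }  — shift, reduce
  I25: { [S → ; C .] }  — reduce

I8 contains reduce item [L → x L .] and shift items [C → . f b f], [L → . x L], [Y → . ; Y f], [Y → . f C f] — shift-reduce conflict.
I20 contains reduce item [C → L L ; .] and shift items [L → . x L], [Y → . ; Y f], [Y → . f C f] — shift-reduce conflict.
I24 contains reduce item [S → Y Y .] and shift item [L → Y . b C] — shift-reduce conflict.

Answer: Yes — I8: [L → x L .] vs [C → . f b f]; I20: [C → L L ; .] vs [L → . x L]; I24: [S → Y Y .] vs [L → Y . b C]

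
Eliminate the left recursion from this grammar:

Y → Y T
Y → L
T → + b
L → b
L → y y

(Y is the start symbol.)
Y → L Y'
Y' → T Y'
Y' → ε
T → + b
L → b
L → y y

Y is directly left-recursive. The standard transformation for
  A → A α₁ | ... | A α_m | β₁ | ... | β_n
is
  A  → β₁ A' | ... | β_n A'
  A' → α₁ A' | ... | α_m A' | ε

Y → L becomes Y → L Y'
Y → Y T becomes Y' → T Y'
Add Y' → ε

Productions for other non-terminals are unchanged:
  T → + b
  L → b
  L → y y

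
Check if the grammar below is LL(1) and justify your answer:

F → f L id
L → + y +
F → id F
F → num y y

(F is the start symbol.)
Yes, the grammar is LL(1).

A grammar is LL(1) if for each non-terminal N with multiple productions, the predict sets of those productions are pairwise disjoint, where PREDICT(N → α) = (FIRST(α) \ {ε}) ∪ (FOLLOW(N) if α ⇒* ε).

For F:
  PREDICT(F → f L id) = { 'f' }
  PREDICT(F → id F) = { 'id' }
  PREDICT(F → num y y) = { 'num' }
L has a single production, so nothing to check there.

All predict sets are disjoint. The grammar IS LL(1).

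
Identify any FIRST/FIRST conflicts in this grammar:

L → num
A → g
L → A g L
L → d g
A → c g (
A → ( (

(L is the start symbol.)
FIRST sets of the non-terminals at (or reachable through a nullable prefix from) the front of some alternative:
  FIRST(A) = { '(', 'c', 'g' }

Productions for L:
  L → num: FIRST = { 'num' }
  L → A g L: FIRST = { '(', 'c', 'g' }
  L → d g: FIRST = { 'd' }
Productions for A:
  A → g: FIRST = { 'g' }
  A → c g (: FIRST = { 'c' }
  A → ( (: FIRST = { '(' }

All alternatives of each non-terminal have pairwise disjoint FIRST sets.

Answer: No FIRST/FIRST conflicts.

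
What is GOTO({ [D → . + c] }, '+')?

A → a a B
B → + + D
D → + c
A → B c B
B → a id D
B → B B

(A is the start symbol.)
GOTO(I, '+') = CLOSURE({ [A → αX.β] : [A → α.Xβ] ∈ I, X = '+' })

Items with dot before '+', with the dot advanced:
  [D → . + c] → [D → + . c]
Closure adds nothing (no advanced item has the dot before a non-terminal).

GOTO = { [D → + . c] }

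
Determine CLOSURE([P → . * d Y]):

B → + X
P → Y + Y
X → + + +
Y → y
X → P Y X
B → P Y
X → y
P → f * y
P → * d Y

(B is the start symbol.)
{ [P → . * d Y] }

Start with: [P → . * d Y]
The dot precedes the terminal '*', so nothing is added.

CLOSURE = { [P → . * d Y] }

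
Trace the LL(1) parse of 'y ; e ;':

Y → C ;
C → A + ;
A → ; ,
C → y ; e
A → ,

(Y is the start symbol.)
LL(1) parsing maintains a stack (initially the start symbol over $) and the input. At each step: if the stack top is a terminal, match it against the current input token; if it is a non-terminal N, replace it with the RHS of M[N, lookahead] (the unique production whose predict set contains the lookahead).

Stack is shown with the top on the left.

Stack      Input      Action
----------------------------
Y $        y ; e ; $  output Y → C ;
C ; $      y ; e ; $  output C → y ; e
y ; e ; $  y ; e ; $  match 'y'
; e ; $    ; e ; $    match ';'
e ; $      e ; $      match 'e'
; $        ; $        match ';'
$          $          accept

The string is accepted.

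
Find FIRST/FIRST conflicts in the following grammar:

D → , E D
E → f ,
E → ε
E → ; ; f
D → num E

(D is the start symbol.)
Productions for D:
  D → , E D: FIRST = { ',' }
  D → num E: FIRST = { 'num' }
Productions for E:
  E → f ,: FIRST = { 'f' }
  E → ε: FIRST = { ε }
  E → ; ; f: FIRST = { ';' }

All alternatives of each non-terminal have pairwise disjoint FIRST sets.

Answer: No FIRST/FIRST conflicts.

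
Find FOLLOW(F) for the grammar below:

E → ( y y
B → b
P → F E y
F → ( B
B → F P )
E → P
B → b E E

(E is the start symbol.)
{ '(' }

In P → F E y: F is followed by E y, add FIRST(E y) \ {ε} = { '(' }
In B → F P ): F is followed by P ')', add FIRST(P ')') \ {ε} = { '(' }

Taking the union: FOLLOW(F) = { '(' }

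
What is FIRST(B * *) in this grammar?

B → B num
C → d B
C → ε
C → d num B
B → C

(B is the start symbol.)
FIRST sets of the non-terminals involved (from the grammar, by fixed-point iteration):
  FIRST(B) = { 'd', 'num', ε }

To compute FIRST(B * *), process the symbols left to right:
Symbol B is a non-terminal. Add FIRST(B) \ {ε} = { 'd', 'num' }
B is nullable (ε ∈ FIRST(B)), continue to the next symbol.
Symbol * is a terminal. Add '*' and stop.
FIRST(B * *) = { '*', 'd', 'num' }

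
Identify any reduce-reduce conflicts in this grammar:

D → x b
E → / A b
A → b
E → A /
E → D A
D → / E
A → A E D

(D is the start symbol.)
Yes — I15: [A → b .] vs [E → / A b .]

A reduce-reduce conflict occurs when an LR(0) state has two complete items [A → α .] and [B → β .] — both call for a reduction, and with no lookahead the parser cannot choose between them.

Augment with D' → D and build the canonical LR(0) collection (I0 = CLOSURE({[D' → . D]}), then GOTO on every symbol after a dot until no new states appear). It has 16 states:
  I0: { [D → . / E], [D → . x b], [D' → . D] }  — shift
  I1: { [A → . A E D], [A → . b], [D → . / E], [D → . x b], [D → / . E], [E → . / A b], [E → . A /], [E → . D A] }  — shift
  I2: { [D' → D .] }  — accept
  I3: { [D → x . b] }  — shift
  I4: { [D → x b .] }  — reduce
  I5: { [A → . A E D], [A → . b], [D → . / E], [D → . x b], [D → / . E], [E → . / A b], [E → . A /], [E → . D A], [E → / . A b] }  — shift
  I6: { [A → . A E D], [A → . b], [A → A . E D], [D → . / E], [D → . x b], [E → . / A b], [E → . A /], [E → . D A], [E → A . /] }  — shift
  I7: { [A → . A E D], [A → . b], [E → D . A] }  — shift
  I8: { [D → / E .] }  — reduce
  I9: { [A → b .] }  — reduce
  I10: { [A → . A E D], [A → . b], [A → A . E D], [D → . / E], [D → . x b], [E → . / A b], [E → . A /], [E → . D A], [E → D A .] }  — shift, reduce
  I11: { [A → A E . D], [D → . / E], [D → . x b] }  — shift
  I12: { [A → A E D .] }  — reduce
  I13: { [A → . A E D], [A → . b], [D → . / E], [D → . x b], [D → / . E], [E → . / A b], [E → . A /], [E → . D A], [E → / . A b], [E → A / .] }  — shift, reduce
  I14: { [A → . A E D], [A → . b], [A → A . E D], [D → . / E], [D → . x b], [E → . / A b], [E → . A /], [E → . D A], [E → / A . b], [E → A . /] }  — shift
  I15: { [A → b .], [E → / A b .] }  — 2 reduces

I15 contains complete items [A → b .], [E → / A b .] — reduce-reduce conflict.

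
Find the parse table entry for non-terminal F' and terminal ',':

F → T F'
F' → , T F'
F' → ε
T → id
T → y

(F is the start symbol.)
F' → , T F'

To find M[F', ','], we find productions for F' where ',' is in the predict set (PREDICT(N → α) = (FIRST(α) \ {ε}) ∪ (FOLLOW(N) if α ⇒* ε)).

Relevant sets:
  FOLLOW(F') = { $ }

F' → , T F': PREDICT = { ',' }
  ',' is in predict set, so this production goes in M[F', ',']
F' → ε: PREDICT = { $ }

M[F', ','] = F' → , T F'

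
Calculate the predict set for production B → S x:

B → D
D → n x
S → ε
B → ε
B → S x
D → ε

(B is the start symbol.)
{ 'x' }

PREDICT(B → S x) = (FIRST(RHS) \ {ε}) ∪ (FOLLOW(B) if ε ∈ FIRST(RHS), i.e. RHS ⇒* ε)
FIRST(S) = { ε }
FIRST(S x) = { 'x' }
ε ∉ FIRST(S x), so FOLLOW(B) is not added.
PREDICT(B → S x) = { 'x' }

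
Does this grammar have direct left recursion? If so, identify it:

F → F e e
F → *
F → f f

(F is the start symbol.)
Yes, F is left-recursive

F → F e e: LEFT RECURSIVE (starts with F)
F → *: starts with '*'
F → f f: starts with f

The grammar has direct left recursion on: F.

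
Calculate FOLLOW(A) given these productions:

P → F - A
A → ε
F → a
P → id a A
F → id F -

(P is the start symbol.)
To compute FOLLOW(A), find every occurrence of A on a right-hand side N → α A β: add FIRST(β) \ {ε}, and if β is empty or nullable also add FOLLOW(N). Iterate to a fixed point.

In P → F - A: A is at the end, add FOLLOW(P)
In P → id a A: A is at the end, add FOLLOW(P)

The FOLLOW sets referred to above (computed the same way, to a fixed point):
  FOLLOW(P) = { $ }

Taking the union: FOLLOW(A) = { $ }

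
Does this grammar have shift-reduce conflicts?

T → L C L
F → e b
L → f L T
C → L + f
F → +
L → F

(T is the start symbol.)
No shift-reduce conflicts

Augment with T' → T and build the canonical LR(0) collection (I0 = CLOSURE({[T' → . T]}), then GOTO on every symbol after a dot until no new states appear). It has 15 states:
  I0: { [F → . +], [F → . e b], [L → . F], [L → . f L T], [T → . L C L], [T' → . T] }  — shift
  I1: { [F → + .] }  — reduce
  I2: { [L → F .] }  — reduce
  I3: { [C → . L + f], [F → . +], [F → . e b], [L → . F], [L → . f L T], [T → L . C L] }  — shift
  I4: { [T' → T .] }  — accept
  I5: { [F → e . b] }  — shift
  I6: { [F → . +], [F → . e b], [L → . F], [L → . f L T], [L → f . L T] }  — shift
  I7: { [F → . +], [F → . e b], [L → . F], [L → . f L T], [L → f L . T], [T → . L C L] }  — shift
  I8: { [L → f L T .] }  — reduce
  I9: { [F → e b .] }  — reduce
  I10: { [F → . +], [F → . e b], [L → . F], [L → . f L T], [T → L C . L] }  — shift
  I11: { [C → L . + f] }  — shift
  I12: { [C → L + . f] }  — shift
  I13: { [C → L + f .] }  — reduce
  I14: { [T → L C L .] }  — reduce

No state contains both a complete item and a shift item.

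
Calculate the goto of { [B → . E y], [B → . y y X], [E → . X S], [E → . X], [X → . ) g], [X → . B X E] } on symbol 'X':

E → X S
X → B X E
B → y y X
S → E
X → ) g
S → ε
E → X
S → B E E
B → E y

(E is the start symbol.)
GOTO(I, 'X') = CLOSURE({ [A → αX.β] : [A → α.Xβ] ∈ I, X = 'X' })

Items with dot before 'X', with the dot advanced:
  [E → . X] → [E → X .]
  [E → . X S] → [E → X . S]
Closure of the advanced items:
  [E → X . S] has the dot before S: add [S → . E], [S → .], [S → . B E E]
  [S → . E] has the dot before E: add [E → . X S], [E → . X]
  [S → . B E E] has the dot before B: add [B → . y y X], [B → . E y]
  [E → . X S] has the dot before X: add [X → . B X E], [X → . ) g]

GOTO = { [B → . E y], [B → . y y X], [E → . X S], [E → . X], [E → X . S], [E → X .], [S → . B E E], [S → . E], [S → .], [X → . ) g], [X → . B X E] }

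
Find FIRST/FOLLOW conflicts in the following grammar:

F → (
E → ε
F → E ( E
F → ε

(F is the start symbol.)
No FIRST/FOLLOW conflicts.

A FIRST/FOLLOW conflict occurs when a non-terminal N has a nullable alternative N → β (β ⇒* ε) and another alternative N → α with FIRST(α) ∩ FOLLOW(N) ≠ ∅: on such a lookahead the parser cannot decide between expanding α and letting N vanish via β.

Nullable non-terminals: E, F.
FIRST sets used below: FIRST(E) = { ε }
E has a nullable alternative but only one production, so nothing to check.

F: nullable alternative(s) F → ε; FOLLOW(F) = { $ }
  F → (: FIRST \ {ε} = { '(' } — disjoint from FOLLOW(F)
  F → E ( E: FIRST \ {ε} = { '(' } — disjoint from FOLLOW(F)
  F → ε: FIRST \ {ε} = { } — this is the only nullable alternative, skip

No FIRST/FOLLOW conflicts found.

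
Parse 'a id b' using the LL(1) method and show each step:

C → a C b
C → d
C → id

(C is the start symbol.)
LL(1) parsing maintains a stack (initially the start symbol over $) and the input. At each step: if the stack top is a terminal, match it against the current input token; if it is a non-terminal N, replace it with the RHS of M[N, lookahead] (the unique production whose predict set contains the lookahead).

Stack is shown with the top on the left.

Stack    Input     Action
-------------------------
C $      a id b $  output C → a C b
a C b $  a id b $  match 'a'
C b $    id b $    output C → id
id b $   id b $    match 'id'
b $      b $       match 'b'
$        $         accept

The string is accepted.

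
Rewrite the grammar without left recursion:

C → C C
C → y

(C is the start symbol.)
C → y C'
C' → C C'
C' → ε

C is directly left-recursive. The standard transformation for
  A → A α₁ | ... | A α_m | β₁ | ... | β_n
is
  A  → β₁ A' | ... | β_n A'
  A' → α₁ A' | ... | α_m A' | ε

C → y becomes C → y C'
C → C C becomes C' → C C'
Add C' → ε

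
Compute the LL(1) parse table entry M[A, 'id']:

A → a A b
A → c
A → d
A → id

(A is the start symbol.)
To find M[A, 'id'], we find productions for A where 'id' is in the predict set (PREDICT(N → α) = (FIRST(α) \ {ε}) ∪ (FOLLOW(N) if α ⇒* ε)).

A → a A b: PREDICT = { 'a' }
A → c: PREDICT = { 'c' }
A → d: PREDICT = { 'd' }
A → id: PREDICT = { 'id' }
  'id' is in predict set, so this production goes in M[A, 'id']

M[A, 'id'] = A → id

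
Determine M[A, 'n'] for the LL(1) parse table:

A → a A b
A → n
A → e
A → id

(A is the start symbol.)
To find M[A, 'n'], we find productions for A where 'n' is in the predict set (PREDICT(N → α) = (FIRST(α) \ {ε}) ∪ (FOLLOW(N) if α ⇒* ε)).

A → a A b: PREDICT = { 'a' }
A → n: PREDICT = { 'n' }
  'n' is in predict set, so this production goes in M[A, 'n']
A → e: PREDICT = { 'e' }
A → id: PREDICT = { 'id' }

M[A, 'n'] = A → n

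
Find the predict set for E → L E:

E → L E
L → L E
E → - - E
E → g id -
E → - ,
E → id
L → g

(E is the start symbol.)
{ 'g' }

PREDICT(E → L E) = (FIRST(RHS) \ {ε}) ∪ (FOLLOW(E) if ε ∈ FIRST(RHS), i.e. RHS ⇒* ε)
FIRST(L) = { 'g' }
FIRST(L E) = { 'g' }
ε ∉ FIRST(L E), so FOLLOW(E) is not added.
PREDICT(E → L E) = { 'g' }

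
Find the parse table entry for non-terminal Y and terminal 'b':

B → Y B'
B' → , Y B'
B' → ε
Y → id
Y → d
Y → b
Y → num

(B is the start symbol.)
Y → b

To find M[Y, 'b'], we find productions for Y where 'b' is in the predict set (PREDICT(N → α) = (FIRST(α) \ {ε}) ∪ (FOLLOW(N) if α ⇒* ε)).

Y → id: PREDICT = { 'id' }
Y → d: PREDICT = { 'd' }
Y → b: PREDICT = { 'b' }
  'b' is in predict set, so this production goes in M[Y, 'b']
Y → num: PREDICT = { 'num' }

M[Y, 'b'] = Y → b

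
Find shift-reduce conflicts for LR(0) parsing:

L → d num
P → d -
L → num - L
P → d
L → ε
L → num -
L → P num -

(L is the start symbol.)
Yes — I0: [L → .] vs [L → . d num]; I3: [P → d .] vs [L → d . num]; I5: [L → .] vs [L → . d num]

A shift-reduce conflict occurs when an LR(0) state has both:
  - a complete (reduce) item [A → α .] (dot at the end), and
  - a shift item [B → β . c γ] (dot before a terminal).

Augment with L' → L and build the canonical LR(0) collection (I0 = CLOSURE({[L' → . L]}), then GOTO on every symbol after a dot until no new states appear). It has 11 states:
  I0: { [L → . P num -], [L → . d num], [L → . num - L], [L → . num -], [L → .], [L' → . L], [P → . d -], [P → . d] }  — shift, reduce
  I1: { [L' → L .] }  — accept
  I2: { [L → P . num -] }  — shift
  I3: { [L → d . num], [P → d . -], [P → d .] }  — shift, reduce
  I4: { [L → num . - L], [L → num . -] }  — shift
  I5: { [L → . P num -], [L → . d num], [L → . num - L], [L → . num -], [L → .], [L → num - . L], [L → num - .], [P → . d -], [P → . d] }  — shift, 2 reduces
  I6: { [L → num - L .] }  — reduce
  I7: { [P → d - .] }  — reduce
  I8: { [L → d num .] }  — reduce
  I9: { [L → P num . -] }  — shift
  I10: { [L → P num - .] }  — reduce

I0 contains reduce item [L → .] and shift items [L → . d num], [L → . num -], [L → . num - L], [P → . d], [P → . d -] — shift-reduce conflict.
I3 contains reduce item [P → d .] and shift items [L → d . num], [P → d . -] — shift-reduce conflict.
I5 contains reduce items [L → .], [L → num - .] and shift items [L → . d num], [L → . num -], [L → . num - L], [P → . d], [P → . d -] — shift-reduce conflict.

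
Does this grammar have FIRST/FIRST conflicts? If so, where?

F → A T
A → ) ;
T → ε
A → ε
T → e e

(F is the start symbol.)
No FIRST/FIRST conflicts.

A FIRST/FIRST conflict occurs when two productions N → α and N → β for the same non-terminal have FIRST(α) ∩ FIRST(β) ≠ ∅ (with ε ∈ FIRST of a nullable right-hand side, so two nullable alternatives also conflict).

Productions for A:
  A → ) ;: FIRST = { ')' }
  A → ε: FIRST = { ε }
Productions for T:
  T → ε: FIRST = { ε }
  T → e e: FIRST = { 'e' }
F has only one production, so no FIRST/FIRST conflict is possible there.

All alternatives of each non-terminal have pairwise disjoint FIRST sets.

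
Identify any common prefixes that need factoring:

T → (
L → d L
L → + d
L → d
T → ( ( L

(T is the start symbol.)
Left-factoring is needed when two productions for the same non-terminal
share a common prefix on the right-hand side.

Productions for T:
  T → (
  T → ( ( L
Productions for L:
  L → d L
  L → + d
  L → d

Found common prefix '(' in productions for T
Found common prefix 'd' in productions for L

Answer: Yes, T has productions with common prefix '('; L has productions with common prefix 'd'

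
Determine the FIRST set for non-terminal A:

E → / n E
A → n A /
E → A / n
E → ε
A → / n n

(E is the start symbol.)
{ '/', 'n' }

From A → n A /:
  - n is a terminal: add 'n' and stop
From A → / n n:
  - '/' is a terminal: add '/' and stop

Collecting: FIRST(A) = { '/', 'n' }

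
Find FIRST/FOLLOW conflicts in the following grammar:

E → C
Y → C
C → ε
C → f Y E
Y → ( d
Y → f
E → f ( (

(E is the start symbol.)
Yes. E → f '(' '(' with FOLLOW(E) on { 'f' }; Y → f with FOLLOW(Y) on { 'f' }; C → f Y E with FOLLOW(C) on { 'f' }

Nullable non-terminals: C, E, Y.
FIRST sets used below: FIRST(C) = { 'f', ε }

C: nullable alternative(s) C → ε; FOLLOW(C) = { $, 'f' }
  C → ε: FIRST \ {ε} = { } — this is the only nullable alternative, skip
  C → f Y E: FIRST \ {ε} = { 'f' } — overlaps FOLLOW(C) on { 'f' }: CONFLICT

E: nullable alternative(s) E → C; FOLLOW(E) = { $, 'f' }
  E → C: FIRST \ {ε} = { 'f' } — this is the only nullable alternative, skip
  E → f ( (: FIRST \ {ε} = { 'f' } — overlaps FOLLOW(E) on { 'f' }: CONFLICT

Y: nullable alternative(s) Y → C; FOLLOW(Y) = { $, 'f' }
  Y → C: FIRST \ {ε} = { 'f' } — this is the only nullable alternative, skip
  Y → ( d: FIRST \ {ε} = { '(' } — disjoint from FOLLOW(Y)
  Y → f: FIRST \ {ε} = { 'f' } — overlaps FOLLOW(Y) on { 'f' }: CONFLICT

So the grammar has 3 FIRST/FOLLOW conflicts (marked CONFLICT above).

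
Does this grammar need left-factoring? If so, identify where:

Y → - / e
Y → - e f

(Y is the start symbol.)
Left-factoring is needed when two productions for the same non-terminal
share a common prefix on the right-hand side.

Productions for Y:
  Y → - / e
  Y → - e f

Found common prefix '-' in productions for Y

Answer: Yes, Y has productions with common prefix '-'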